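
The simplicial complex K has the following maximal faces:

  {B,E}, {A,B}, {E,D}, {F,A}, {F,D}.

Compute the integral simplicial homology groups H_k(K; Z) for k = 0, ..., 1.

H_0 = Z,  H_1 = Z.

Order the vertices as A < B < D < E < F. Listing each simplex with vertices in this order, K has dimension 1 with simplices:

  0-simplices (5): A, B, D, E, F
  1-simplices (5): AB, AF, BE, DE, DF

giving chain groups C_0 ≅ Z^5, C_1 ≅ Z^5.

∂_1: C_1 → C_0 is given by ∂[p,q] = [q] − [p]. For instance
  ∂DF = F − D.
This gives a 5×5 integer matrix of rank 4; reducing to Smith normal form yields diagonal entries (1,1,1,1).

Reading off H_k = ker ∂_k / im ∂_{k+1}:

  H_0: rank C_0 − rank ∂_1 = 5 − 4 = 1, and the invariant factors of ∂_1 are all 1, so H_0 = Z.
  H_1: rank ker ∂_1 − rank ∂_2 = (5 − 4) − 0 = 1, and there is no ∂_2, so H_1 = Z.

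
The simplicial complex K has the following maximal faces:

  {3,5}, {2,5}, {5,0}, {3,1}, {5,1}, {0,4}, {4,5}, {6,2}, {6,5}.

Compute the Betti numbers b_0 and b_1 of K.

Fix the vertex order 0 < 1 < 2 < 3 < 4 < 5 < 6 and write every simplex with vertices in increasing order. Then dim K = 1 and the simplices of K are:

  0-simplices (7): [0], [1], [2], [3], [4], [5], [6]
  1-simplices (9): [0,4], [0,5], [1,3], [1,5], [2,5], [2,6], [3,5], [4,5], [5,6]

Hence C_0 ≅ Z^7, C_1 ≅ Z^9.

Boundary ∂_1: C_1 → C_0 sends each edge [p,q] (with p < q) to q − p.
This gives a 7×9 integer matrix of rank 6; reducing to Smith normal form yields diagonal entries (1,1,1,1,1,1).

Reading off H_k = ker ∂_k / im ∂_{k+1}:

  H_0: rank C_0 − rank ∂_1 = 7 − 6 = 1, and the invariant factors of ∂_1 are all 1, so H_0 = Z.
  H_1: rank ker ∂_1 − rank ∂_2 = (9 − 6) − 0 = 3, and there is no ∂_2, so H_1 = Z^3.

As a check, the Euler characteristic is 7 − 9 = -2, which agrees with 1 − 3 = -2.

Hence the Betti numbers are b_0 = 1, b_1 = 3.

b_0 = 1, b_1 = 3.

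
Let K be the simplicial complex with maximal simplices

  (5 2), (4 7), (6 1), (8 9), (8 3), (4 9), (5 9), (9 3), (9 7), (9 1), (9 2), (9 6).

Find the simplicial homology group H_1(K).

Take the total order 1 < 2 < 3 < 4 < 5 < 6 < 7 < 8 < 9 on the vertex set. Then K (dimension 1) consists of the simplices:

  0-simplices (9): [1], [2], [3], [4], [5], [6], [7], [8], [9]
  1-simplices (12): [1,6], [1,9], [2,5], [2,9], [3,8], [3,9], [4,7], [4,9], [5,9], [6,9], [7,9], [8,9]

Hence C_0 ≅ Z^9, C_1 ≅ Z^12.

∂_1: C_1 → C_0 maps an edge to its endpoints' difference, ∂[p,q] = q − p.
The resulting 9×12 matrix has rank 8, and its Smith normal form has invariant factors (1,1,1,1,1,1,1,1).

Now H_k = ker ∂_k / im ∂_{k+1}, so:

  H_1: rank ker ∂_1 − rank ∂_2 = (12 − 8) − 0 = 4, and there is no ∂_2, so H_1 ≅ Z^4.

(K is a triangulation of a wedge of 4 circles.)

H_1 ≅ Z^4.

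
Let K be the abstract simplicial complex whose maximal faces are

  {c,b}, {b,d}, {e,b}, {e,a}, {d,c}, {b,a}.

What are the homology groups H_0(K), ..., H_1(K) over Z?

H_0 = Z,  H_1 = Z^2.

Order the vertices as a < b < c < d < e. Listing each simplex with vertices in this order, K has dimension 1 with simplices:

  0-simplices (5): a, b, c, d, e
  1-simplices (6): ab, ae, bc, bd, be, cd

Hence C_0 ≅ Z^5, C_1 ≅ Z^6.

The boundary map ∂_1: C_1 → C_0 sends each edge [p,q] (with p < q) to q − p.
This gives a 5×6 integer matrix of rank 4; reducing to Smith normal form yields diagonal entries (1,1,1,1).

From H_k ≅ ker(∂_k) / im(∂_{k+1}) we obtain:

  H_0: rank C_0 − rank ∂_1 = 5 − 4 = 1, and the invariant factors of ∂_1 are all 1, so H_0 = Z.
  H_1: rank ker ∂_1 − rank ∂_2 = (6 − 4) − 0 = 2, and there is no ∂_2, so H_1 = Z^2.

(K is a triangulation of a wedge of 2 circles.)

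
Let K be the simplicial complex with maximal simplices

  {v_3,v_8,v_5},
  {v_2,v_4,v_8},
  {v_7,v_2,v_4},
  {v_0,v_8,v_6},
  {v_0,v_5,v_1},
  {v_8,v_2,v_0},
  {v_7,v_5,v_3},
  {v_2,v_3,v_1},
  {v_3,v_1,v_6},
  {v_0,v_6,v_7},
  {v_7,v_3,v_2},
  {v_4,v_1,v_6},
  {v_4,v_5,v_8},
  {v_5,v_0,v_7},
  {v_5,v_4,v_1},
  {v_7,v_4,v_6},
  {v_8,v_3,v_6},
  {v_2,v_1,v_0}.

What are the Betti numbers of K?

Take the total order v_0 < v_1 < v_2 < v_3 < v_4 < v_5 < v_6 < v_7 < v_8 on the vertex set. Then K (dimension 2) consists of the simplices:

  0-simplices (9): [v_0], [v_1], [v_2], [v_3], [v_4], [v_5], [v_6], [v_7], [v_8]
  1-simplices (27): (27 of them)
  2-simplices (18): (18 of them)

so the chain groups are C_0 ≅ Z^9, C_1 ≅ Z^27, C_2 ≅ Z^18.

Boundary ∂_1: C_1 → C_0 maps an edge to its endpoints' difference, ∂[p,q] = q − p. For instance
  ∂[v_6,v_8] = [v_8] − [v_6].
As a 9×27 matrix over Z this has rank 8, with invariant factors (1,1,1,1,1,1,1,1).

∂_2: C_2 → C_1 sends each 2-simplex [p,q,r] to [q,r] − [p,r] + [p,q]. For instance
  ∂[v_0,v_1,v_5] = [v_1,v_5] − [v_0,v_5] + [v_0,v_1],
  ∂[v_1,v_4,v_5] = [v_4,v_5] − [v_1,v_5] + [v_1,v_4].
The 27×18 boundary matrix has rank 17 and Smith normal form diag(1,1,1,1,1,1,1,1,1,1,1,1,1,1,1,1,1).

Now H_k = ker ∂_k / im ∂_{k+1}, so:

  H_0: rank C_0 − rank ∂_1 = 9 − 8 = 1, and the invariant factors of ∂_1 are all 1, so H_0 = Z.
  H_1: rank ker ∂_1 − rank ∂_2 = (27 − 8) − 17 = 2, and the invariant factors of ∂_2 are all 1, so H_1 = Z^2.
  H_2: rank ker ∂_2 − rank ∂_3 = (18 − 17) − 0 = 1, and there is no ∂_3, so H_2 = Z.

As a check, the Euler characteristic is 9 − 27 + 18 = 0, which agrees with 1 − 2 + 1 = 0.
(K is a triangulation of the torus T^2.)

Hence the Betti numbers are b_0 = 1, b_1 = 2, b_2 = 1.

b_0 = 1, b_1 = 2, b_2 = 1.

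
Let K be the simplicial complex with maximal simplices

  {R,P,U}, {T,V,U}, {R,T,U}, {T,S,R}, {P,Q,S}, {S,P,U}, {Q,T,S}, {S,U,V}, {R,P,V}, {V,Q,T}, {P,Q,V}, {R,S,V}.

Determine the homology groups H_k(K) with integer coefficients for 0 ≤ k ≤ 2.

H_0 = Z,  H_1 = Z_2,  H_2 = 0.

K has 7 vertices, 18 edges, 12 triangles.
rank ∂_0 = 0, rank ∂_1 = 6 ⇒ b_0 = 7 − 0 − 6 = 1; all invariant factors of ∂_1 are 1 so no torsion. So H_0 ≅ Z.
rank ∂_1 = 6, rank ∂_2 = 12 ⇒ b_1 = 18 − 6 − 12 = 0; ∂_2 has invariant factor(s) [2] giving torsion. So H_1 ≅ Z_2.
rank ∂_2 = 12, rank ∂_3 = 0 ⇒ b_2 = 12 − 12 − 0 = 0. So H_2 ≅ 0.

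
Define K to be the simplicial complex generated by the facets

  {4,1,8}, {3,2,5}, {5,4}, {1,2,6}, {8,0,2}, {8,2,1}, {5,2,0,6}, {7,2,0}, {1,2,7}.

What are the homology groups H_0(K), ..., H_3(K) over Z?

Order the vertices as 0 < 1 < 2 < 3 < 4 < 5 < 6 < 7 < 8. Listing each simplex with vertices in this order, K has dimension 3 with simplices:

  0-simplices (9): [0], [1], [2], [3], [4], [5], [6], [7], [8]
  1-simplices (19): [0,2], [0,5], [0,6], [0,7], [0,8], [1,2], [1,4], [1,6], [1,7], [1,8], [2,3], [2,5], [2,6], [2,7], [2,8], [3,5], [4,5], [4,8], [5,6]
  2-simplices (11): [0,2,5], [0,2,6], [0,2,7], [0,2,8], [0,5,6], [1,2,6], [1,2,7], [1,2,8], [1,4,8], [2,3,5], [2,5,6]
  3-simplices (1): [0,2,5,6]

giving chain groups C_0 ≅ Z^9, C_1 ≅ Z^19, C_2 ≅ Z^11, C_3 ≅ Z^1.

Boundary ∂_1: C_1 → C_0 maps an edge to its endpoints' difference, ∂[p,q] = q − p.
The resulting 9×19 matrix has rank 8, and its Smith normal form has invariant factors (1,1,1,1,1,1,1,1).

Boundary ∂_2: C_2 → C_1 maps a triangle to the signed sum of its edges. For instance
  ∂[2,5,6] = [5,6] − [2,6] + [2,5],
  ∂[0,5,6] = [5,6] − [0,6] + [0,5].
As a 19×11 matrix over Z this has rank 10, with invariant factors (1,1,1,1,1,1,1,1,1,1).

∂_3: C_3 → C_2 sends each 3-simplex σ to the alternating sum Σ_i (−1)^i (σ with its i-th vertex removed). For instance
  ∂[0,2,5,6] = [2,5,6] − [0,5,6] + [0,2,6] − [0,2,5].
This gives a 11×1 integer matrix of rank 1; reducing to Smith normal form yields diagonal entries (1).

Reading off H_k = ker ∂_k / im ∂_{k+1}:

  H_0: rank C_0 − rank ∂_1 = 9 − 8 = 1, and the invariant factors of ∂_1 are all 1, so H_0 = Z.
  H_1: rank ker ∂_1 − rank ∂_2 = (19 − 8) − 10 = 1, and the invariant factors of ∂_2 are all 1, so H_1 = Z.
  H_2: rank ker ∂_2 − rank ∂_3 = (11 − 10) − 1 = 0, and the invariant factors of ∂_3 are all 1, so H_2 = 0.
  H_3: rank ker ∂_3 − rank ∂_4 = (1 − 1) − 0 = 0, and there is no ∂_4, so H_3 = 0.

H_0 = Z,  H_1 = Z,  H_2 = 0,  H_3 = 0.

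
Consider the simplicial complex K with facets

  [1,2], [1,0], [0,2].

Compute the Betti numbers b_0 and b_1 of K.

We work with the vertex ordering 0 < 1 < 2. The simplices of K, each written with vertices in increasing order, are:

  0-simplices (3): [0], [1], [2]
  1-simplices (3): [0,1], [0,2], [1,2]

giving chain groups C_0 ≅ Z^3, C_1 ≅ Z^3.

Boundary ∂_1: C_1 → C_0 maps an edge to its endpoints' difference, ∂[p,q] = q − p.
As a 3×3 matrix over Z this has rank 2, with invariant factors (1,1).

From H_k ≅ ker(∂_k) / im(∂_{k+1}) we obtain:

  H_0: rank C_0 − rank ∂_1 = 3 − 2 = 1, and the invariant factors of ∂_1 are all 1, so H_0 ≅ Z.
  H_1: rank ker ∂_1 − rank ∂_2 = (3 − 2) − 0 = 1, and there is no ∂_2, so H_1 ≅ Z.

Hence the Betti numbers are b_0 = 1, b_1 = 1.

b_0 = 1, b_1 = 1.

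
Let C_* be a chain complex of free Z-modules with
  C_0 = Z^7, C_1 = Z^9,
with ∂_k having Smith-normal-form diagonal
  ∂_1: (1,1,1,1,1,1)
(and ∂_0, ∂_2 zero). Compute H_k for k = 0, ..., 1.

H_0: b_0 = 7 − 0 − 6 = 1; torsion from ∂_1 factors > 1: none. So H_0 = Z.
H_1: b_1 = 9 − 6 − 0 = 3; torsion from ∂_2 factors > 1: none. So H_1 = Z^3.

H_0 = Z,  H_1 = Z^3.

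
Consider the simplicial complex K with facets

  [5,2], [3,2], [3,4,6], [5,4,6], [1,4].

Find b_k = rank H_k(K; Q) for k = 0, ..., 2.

b_0 = 1, b_1 = 1, b_2 = 0.

Order the vertices as 1 < 2 < 3 < 4 < 5 < 6. Listing each simplex with vertices in this order, K has dimension 2 with simplices:

  0-simplices (6): [1], [2], [3], [4], [5], [6]
  1-simplices (8): [1,4], [2,3], [2,5], [3,4], [3,6], [4,5], [4,6], [5,6]
  2-simplices (2): [3,4,6], [4,5,6]

giving chain groups C_0 ≅ Z^6, C_1 ≅ Z^8, C_2 ≅ Z^2.

The boundary map ∂_1: C_1 → C_0 sends each edge [p,q] (with p < q) to q − p. For instance
  ∂[3,6] = [6] − [3].
As a 6×8 matrix over Z this has rank 5, with invariant factors (1,1,1,1,1).

∂_2: C_2 → C_1 maps a triangle to the signed sum of its edges. For instance
  ∂[4,5,6] = [5,6] − [4,6] + [4,5],
  ∂[3,4,6] = [4,6] − [3,6] + [3,4].
The 8×2 boundary matrix has rank 2 and Smith normal form diag(1,1).

Computing H_k = (kernel of ∂_k) / (image of ∂_{k+1}):

  H_0: rank C_0 − rank ∂_1 = 6 − 5 = 1, and the invariant factors of ∂_1 are all 1, so H_0 = Z.
  H_1: rank ker ∂_1 − rank ∂_2 = (8 − 5) − 2 = 1, and the invariant factors of ∂_2 are all 1, so H_1 = Z.
  H_2: rank ker ∂_2 − rank ∂_3 = (2 − 2) − 0 = 0, and there is no ∂_3, so H_2 = 0.

Hence the Betti numbers are b_0 = 1, b_1 = 1, b_2 = 0.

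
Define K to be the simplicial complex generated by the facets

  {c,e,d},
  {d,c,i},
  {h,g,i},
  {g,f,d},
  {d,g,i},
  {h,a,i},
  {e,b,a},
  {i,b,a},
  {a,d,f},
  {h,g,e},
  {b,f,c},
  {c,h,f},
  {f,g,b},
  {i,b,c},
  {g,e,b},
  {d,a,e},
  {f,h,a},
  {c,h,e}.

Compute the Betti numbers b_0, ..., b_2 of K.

Fix the vertex order a < b < c < d < e < f < g < h < i and write every simplex with vertices in increasing order. Then dim K = 2 and the simplices of K are:

  0-simplices (9): a, b, c, d, e, f, g, h, i
  1-simplices (27): ab, ad, ae, af, ah, ai, bc, be, bf, bg, bi, cd, ce, cf, ch, ci, de, df, dg, di, eg, eh, fg, fh, gh, gi, hi
  2-simplices (18): abe, abi, ade, adf, afh, ahi, bcf, bci, beg, bfg, cde, cdi, ceh, cfh, dfg, dgi, egh, ghi

Hence C_0 ≅ Z^9, C_1 ≅ Z^27, C_2 ≅ Z^18.

Boundary ∂_1: C_1 → C_0 sends each edge [p,q] (with p < q) to q − p.
The 9×27 boundary matrix has rank 8 and Smith normal form diag(1,1,1,1,1,1,1,1).

The boundary map ∂_2: C_2 → C_1 maps a triangle to the signed sum of its edges. For instance
  ∂cdi = di − ci + cd,
  ∂cfh = fh − ch + cf.
As a 27×18 matrix over Z this has rank 17, with invariant factors (1,1,1,1,1,1,1,1,1,1,1,1,1,1,1,1,1).

Now H_k = ker ∂_k / im ∂_{k+1}, so:

  H_0: rank C_0 − rank ∂_1 = 9 − 8 = 1, and the invariant factors of ∂_1 are all 1, so H_0 ≅ Z.
  H_1: rank ker ∂_1 − rank ∂_2 = (27 − 8) − 17 = 2, and the invariant factors of ∂_2 are all 1, so H_1 ≅ Z^2.
  H_2: rank ker ∂_2 − rank ∂_3 = (18 − 17) − 0 = 1, and there is no ∂_3, so H_2 ≅ Z.

Hence the Betti numbers are b_0 = 1, b_1 = 2, b_2 = 1.

b_0 = 1, b_1 = 2, b_2 = 1.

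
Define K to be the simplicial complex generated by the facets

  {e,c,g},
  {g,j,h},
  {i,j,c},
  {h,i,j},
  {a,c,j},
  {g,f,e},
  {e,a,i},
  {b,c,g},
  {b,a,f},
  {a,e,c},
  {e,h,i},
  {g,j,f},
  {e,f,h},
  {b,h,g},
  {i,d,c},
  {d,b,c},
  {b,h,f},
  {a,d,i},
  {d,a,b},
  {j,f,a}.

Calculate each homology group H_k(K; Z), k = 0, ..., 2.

K has 10 vertices, 30 edges, 20 triangles.
rank ∂_0 = 0, rank ∂_1 = 9 ⇒ b_0 = 10 − 0 − 9 = 1; all invariant factors of ∂_1 are 1 so no torsion. So H_0 = Z.
rank ∂_1 = 9, rank ∂_2 = 20 ⇒ b_1 = 30 − 9 − 20 = 1; ∂_2 has invariant factor(s) [2] giving torsion. So H_1 = Z ⊕ Z_2.
rank ∂_2 = 20, rank ∂_3 = 0 ⇒ b_2 = 20 − 20 − 0 = 0. So H_2 = 0.

H_0 = Z,  H_1 = Z ⊕ Z_2,  H_2 = 0.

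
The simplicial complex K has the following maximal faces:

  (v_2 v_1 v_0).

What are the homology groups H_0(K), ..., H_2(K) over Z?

H_0 ≅ Z,  H_1 = 0,  H_2 = 0.

We work with the vertex ordering v_0 < v_1 < v_2. The simplices of K, each written with vertices in increasing order, are:

  0-simplices (3): [v_0], [v_1], [v_2]
  1-simplices (3): [v_0,v_1], [v_0,v_2], [v_1,v_2]
  2-simplices (1): [v_0,v_1,v_2]

so the chain groups are C_0 ≅ Z^3, C_1 ≅ Z^3, C_2 ≅ Z^1.

Boundary ∂_1: C_1 → C_0 is given by ∂[p,q] = [q] − [p]. For instance
  ∂[v_1,v_2] = [v_2] − [v_1].
The 3×3 boundary matrix has rank 2 and Smith normal form diag(1,1).

∂_2: C_2 → C_1 acts by ∂[p,q,r] = [q,r] − [p,r] + [p,q]. For instance
  ∂[v_0,v_1,v_2] = [v_1,v_2] − [v_0,v_2] + [v_0,v_1].
The resulting 3×1 matrix has rank 1, and its Smith normal form has invariant factors (1).

Now H_k = ker ∂_k / im ∂_{k+1}, so:

  H_0: rank C_0 − rank ∂_1 = 3 − 2 = 1, and the invariant factors of ∂_1 are all 1, so H_0 = Z.
  H_1: rank ker ∂_1 − rank ∂_2 = (3 − 2) − 1 = 0, and the invariant factors of ∂_2 are all 1, so H_1 = 0.
  H_2: rank ker ∂_2 − rank ∂_3 = (1 − 1) − 0 = 0, and there is no ∂_3, so H_2 = 0.

As a check, the Euler characteristic is 3 − 3 + 1 = 1, which agrees with 1 − 0 + 0 = 1.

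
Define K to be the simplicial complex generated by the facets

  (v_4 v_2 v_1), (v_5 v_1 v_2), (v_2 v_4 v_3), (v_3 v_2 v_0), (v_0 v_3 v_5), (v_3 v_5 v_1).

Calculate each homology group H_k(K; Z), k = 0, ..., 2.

We work with the vertex ordering v_0 < v_1 < v_2 < v_3 < v_4 < v_5. The simplices of K, each written with vertices in increasing order, are:

  0-simplices (6): [v_0], [v_1], [v_2], [v_3], [v_4], [v_5]
  1-simplices (12): [v_0,v_2], [v_0,v_3], [v_0,v_5], [v_1,v_2], [v_1,v_3], [v_1,v_4], [v_1,v_5], [v_2,v_3], [v_2,v_4], [v_2,v_5], [v_3,v_4], [v_3,v_5]
  2-simplices (6): [v_0,v_2,v_3], [v_0,v_3,v_5], [v_1,v_2,v_4], [v_1,v_2,v_5], [v_1,v_3,v_5], [v_2,v_3,v_4]

giving chain groups C_0 ≅ Z^6, C_1 ≅ Z^12, C_2 ≅ Z^6.

The boundary map ∂_1: C_1 → C_0 is given by ∂[p,q] = [q] − [p].
This gives a 6×12 integer matrix of rank 5; reducing to Smith normal form yields diagonal entries (1,1,1,1,1).

The boundary map ∂_2: C_2 → C_1 sends each 2-simplex [p,q,r] to [q,r] − [p,r] + [p,q]. For instance
  ∂[v_1,v_3,v_5] = [v_3,v_5] − [v_1,v_5] + [v_1,v_3],
  ∂[v_0,v_2,v_3] = [v_2,v_3] − [v_0,v_3] + [v_0,v_2].
This gives a 12×6 integer matrix of rank 6; reducing to Smith normal form yields diagonal entries (1,1,1,1,1,1).

Computing H_k = (kernel of ∂_k) / (image of ∂_{k+1}):

  H_0: rank C_0 − rank ∂_1 = 6 − 5 = 1, and the invariant factors of ∂_1 are all 1, so H_0 = Z.
  H_1: rank ker ∂_1 − rank ∂_2 = (12 − 5) − 6 = 1, and the invariant factors of ∂_2 are all 1, so H_1 = Z.
  H_2: rank ker ∂_2 − rank ∂_3 = (6 − 6) − 0 = 0, and there is no ∂_3, so H_2 = 0.

As a check, the Euler characteristic is 6 − 12 + 6 = 0, which agrees with 1 − 1 + 0 = 0.

H_0 ≅ Z,  H_1 ≅ Z,  H_2 = 0.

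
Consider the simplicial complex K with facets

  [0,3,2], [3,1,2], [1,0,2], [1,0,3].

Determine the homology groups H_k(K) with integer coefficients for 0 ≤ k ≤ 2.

H_0 ≅ Z,  H_1 = 0,  H_2 ≅ Z.

Fix the vertex order 0 < 1 < 2 < 3 and write every simplex with vertices in increasing order. Then dim K = 2 and the simplices of K are:

  0-simplices (4): [0], [1], [2], [3]
  1-simplices (6): [0,1], [0,2], [0,3], [1,2], [1,3], [2,3]
  2-simplices (4): [0,1,2], [0,1,3], [0,2,3], [1,2,3]

giving chain groups C_0 ≅ Z^4, C_1 ≅ Z^6, C_2 ≅ Z^4.

Boundary ∂_1: C_1 → C_0 maps an edge to its endpoints' difference, ∂[p,q] = q − p. For instance
  ∂[0,2] = [2] − [0].
As a 4×6 matrix over Z this has rank 3, with invariant factors (1,1,1).

∂_2: C_2 → C_1 acts by ∂[p,q,r] = [q,r] − [p,r] + [p,q]. For instance
  ∂[0,2,3] = [2,3] − [0,3] + [0,2],
  ∂[0,1,2] = [1,2] − [0,2] + [0,1].
The 6×4 boundary matrix has rank 3 and Smith normal form diag(1,1,1).

Computing H_k = (kernel of ∂_k) / (image of ∂_{k+1}):

  H_0: rank C_0 − rank ∂_1 = 4 − 3 = 1, and the invariant factors of ∂_1 are all 1, so H_0 = Z.
  H_1: rank ker ∂_1 − rank ∂_2 = (6 − 3) − 3 = 0, and the invariant factors of ∂_2 are all 1, so H_1 = 0.
  H_2: rank ker ∂_2 − rank ∂_3 = (4 − 3) − 0 = 1, and there is no ∂_3, so H_2 = Z.

(K is a triangulation of the 2-sphere S^2.)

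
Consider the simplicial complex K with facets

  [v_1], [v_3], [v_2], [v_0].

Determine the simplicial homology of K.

Order the vertices as v_0 < v_1 < v_2 < v_3. Listing each simplex with vertices in this order, K has dimension 0 with simplices:

  0-simplices (4): [v_0], [v_1], [v_2], [v_3]

giving chain groups C_0 ≅ Z^4.

Computing H_k = (kernel of ∂_k) / (image of ∂_{k+1}):

  H_0: rank C_0 − rank ∂_1 = 4 − 0 = 4, and there is no ∂_1, so H_0 = Z^4.

H_0 = Z^4.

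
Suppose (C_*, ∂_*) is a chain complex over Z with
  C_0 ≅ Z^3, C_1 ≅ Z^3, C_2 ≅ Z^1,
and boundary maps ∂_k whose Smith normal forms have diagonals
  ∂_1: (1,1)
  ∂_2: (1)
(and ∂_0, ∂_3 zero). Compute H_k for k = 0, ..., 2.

H_0: b_0 = 3 − 0 − 2 = 1; torsion from ∂_1 factors > 1: none. So H_0 ≅ Z.
H_1: b_1 = 3 − 2 − 1 = 0; torsion from ∂_2 factors > 1: none. So H_1 ≅ 0.
H_2: b_2 = 1 − 1 − 0 = 0; torsion from ∂_3 factors > 1: none. So H_2 ≅ 0.

H_0 ≅ Z,  H_1 = 0,  H_2 = 0.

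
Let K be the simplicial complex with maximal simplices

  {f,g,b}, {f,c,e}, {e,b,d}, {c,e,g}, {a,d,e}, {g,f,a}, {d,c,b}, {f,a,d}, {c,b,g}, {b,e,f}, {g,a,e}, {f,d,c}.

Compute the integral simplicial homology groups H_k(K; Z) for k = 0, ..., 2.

K has 7 vertices, 18 edges, 12 triangles.
rank ∂_0 = 0, rank ∂_1 = 6 ⇒ b_0 = 7 − 0 − 6 = 1; all invariant factors of ∂_1 are 1 so no torsion. So H_0 ≅ Z.
rank ∂_1 = 6, rank ∂_2 = 12 ⇒ b_1 = 18 − 6 − 12 = 0; ∂_2 has invariant factor(s) [2] giving torsion. So H_1 ≅ Z/2.
rank ∂_2 = 12, rank ∂_3 = 0 ⇒ b_2 = 12 − 12 − 0 = 0. So H_2 ≅ 0.

H_0 = Z,  H_1 = Z/2,  H_2 = 0.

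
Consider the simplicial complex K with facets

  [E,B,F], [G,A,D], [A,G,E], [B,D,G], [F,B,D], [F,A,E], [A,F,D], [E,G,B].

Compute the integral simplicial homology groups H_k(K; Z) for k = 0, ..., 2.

Take the total order A < B < D < E < F < G on the vertex set. Then K (dimension 2) consists of the simplices:

  0-simplices (6): A, B, D, E, F, G
  1-simplices (12): AD, AE, AF, AG, BD, BE, BF, BG, DF, DG, EF, EG
  2-simplices (8): ADF, ADG, AEF, AEG, BDF, BDG, BEF, BEG

Hence C_0 ≅ Z^6, C_1 ≅ Z^12, C_2 ≅ Z^8.

∂_1: C_1 → C_0 sends each edge [p,q] (with p < q) to q − p. For instance
  ∂EF = F − E.
As a 6×12 matrix over Z this has rank 5, with invariant factors (1,1,1,1,1).

∂_2: C_2 → C_1 sends each 2-simplex [p,q,r] to [q,r] − [p,r] + [p,q]. For instance
  ∂AEG = EG − AG + AE,
  ∂BEF = EF − BF + BE.
This gives a 12×8 integer matrix of rank 7; reducing to Smith normal form yields diagonal entries (1,1,1,1,1,1,1).

Computing H_k = (kernel of ∂_k) / (image of ∂_{k+1}):

  H_0: rank C_0 − rank ∂_1 = 6 − 5 = 1, and the invariant factors of ∂_1 are all 1, so H_0 ≅ Z.
  H_1: rank ker ∂_1 − rank ∂_2 = (12 − 5) − 7 = 0, and the invariant factors of ∂_2 are all 1, so H_1 ≅ 0.
  H_2: rank ker ∂_2 − rank ∂_3 = (8 − 7) − 0 = 1, and there is no ∂_3, so H_2 ≅ Z.

As a check, the Euler characteristic is 6 − 12 + 8 = 2, which agrees with 1 − 0 + 1 = 2.
(K is a triangulation of the 2-sphere S^2.)

H_0 ≅ Z,  H_1 = 0,  H_2 ≅ Z.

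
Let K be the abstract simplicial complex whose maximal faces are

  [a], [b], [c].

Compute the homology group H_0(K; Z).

H_0 ≅ Z^3.

Fix the vertex order a < b < c and write every simplex with vertices in increasing order. Then dim K = 0 and the simplices of K are:

  0-simplices (3): a, b, c

giving chain groups C_0 ≅ Z^3.

From H_k ≅ ker(∂_k) / im(∂_{k+1}) we obtain:

  H_0: rank C_0 − rank ∂_1 = 3 − 0 = 3, and there is no ∂_1, so H_0 = Z^3.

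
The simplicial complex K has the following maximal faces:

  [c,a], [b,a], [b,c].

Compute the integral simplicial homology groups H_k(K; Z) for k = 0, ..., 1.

We work with the vertex ordering a < b < c. The simplices of K, each written with vertices in increasing order, are:

  0-simplices (3): a, b, c
  1-simplices (3): ab, ac, bc

so the chain groups are C_0 ≅ Z^3, C_1 ≅ Z^3.

The boundary map ∂_1: C_1 → C_0 maps an edge to its endpoints' difference, ∂[p,q] = q − p. For instance
  ∂ac = c − a.
This gives a 3×3 integer matrix of rank 2; reducing to Smith normal form yields diagonal entries (1,1).

Computing H_k = (kernel of ∂_k) / (image of ∂_{k+1}):

  H_0: rank C_0 − rank ∂_1 = 3 − 2 = 1, and the invariant factors of ∂_1 are all 1, so H_0 = Z.
  H_1: rank ker ∂_1 − rank ∂_2 = (3 − 2) − 0 = 1, and there is no ∂_2, so H_1 = Z.

As a check, the Euler characteristic is 3 − 3 = 0, which agrees with 1 − 1 = 0.
(K is a triangulation of the circle S^1.)

H_0 ≅ Z,  H_1 ≅ Z.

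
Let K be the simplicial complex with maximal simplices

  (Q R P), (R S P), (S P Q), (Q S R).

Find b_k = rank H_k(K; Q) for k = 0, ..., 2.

Order the vertices as P < Q < R < S. Listing each simplex with vertices in this order, K has dimension 2 with simplices:

  0-simplices (4): P, Q, R, S
  1-simplices (6): PQ, PR, PS, QR, QS, RS
  2-simplices (4): PQR, PQS, PRS, QRS

so the chain groups are C_0 ≅ Z^4, C_1 ≅ Z^6, C_2 ≅ Z^4.

∂_1: C_1 → C_0 is given by ∂[p,q] = [q] − [p]. For instance
  ∂PQ = Q − P.
The resulting 4×6 matrix has rank 3, and its Smith normal form has invariant factors (1,1,1).

Boundary ∂_2: C_2 → C_1 acts by ∂[p,q,r] = [q,r] − [p,r] + [p,q]. For instance
  ∂PQS = QS − PS + PQ,
  ∂PQR = QR − PR + PQ.
The resulting 6×4 matrix has rank 3, and its Smith normal form has invariant factors (1,1,1).

Reading off H_k = ker ∂_k / im ∂_{k+1}:

  H_0: rank C_0 − rank ∂_1 = 4 − 3 = 1, and the invariant factors of ∂_1 are all 1, so H_0 ≅ Z.
  H_1: rank ker ∂_1 − rank ∂_2 = (6 − 3) − 3 = 0, and the invariant factors of ∂_2 are all 1, so H_1 ≅ 0.
  H_2: rank ker ∂_2 − rank ∂_3 = (4 − 3) − 0 = 1, and there is no ∂_3, so H_2 ≅ Z.

As a check, the Euler characteristic is 4 − 6 + 4 = 2, which agrees with 1 − 0 + 1 = 2.

Hence the Betti numbers are b_0 = 1, b_1 = 0, b_2 = 1.

b_0 = 1, b_1 = 0, b_2 = 1.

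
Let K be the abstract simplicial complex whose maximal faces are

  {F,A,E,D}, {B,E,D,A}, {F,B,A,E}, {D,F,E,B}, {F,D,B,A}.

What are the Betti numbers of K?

b_0 = 1, b_1 = 0, b_2 = 0, b_3 = 1.

Order the vertices as A < B < D < E < F. Listing each simplex with vertices in this order, K has dimension 3 with simplices:

  0-simplices (5): A, B, D, E, F
  1-simplices (10): AB, AD, AE, AF, BD, BE, BF, DE, DF, EF
  2-simplices (10): ABD, ABE, ABF, ADE, ADF, AEF, BDE, BDF, BEF, DEF
  3-simplices (5): ABDE, ABDF, ABEF, ADEF, BDEF

Hence C_0 ≅ Z^5, C_1 ≅ Z^10, C_2 ≅ Z^10, C_3 ≅ Z^5.

The boundary map ∂_1: C_1 → C_0 sends each edge [p,q] (with p < q) to q − p. For instance
  ∂DE = E − D.
The 5×10 boundary matrix has rank 4 and Smith normal form diag(1,1,1,1).

∂_2: C_2 → C_1 maps a triangle to the signed sum of its edges. For instance
  ∂ADE = DE − AE + AD,
  ∂BDE = DE − BE + BD.
The resulting 10×10 matrix has rank 6, and its Smith normal form has invariant factors (1,1,1,1,1,1).

The boundary map ∂_3: C_3 → C_2 sends each 3-simplex σ to the alternating sum Σ_i (−1)^i (σ with its i-th vertex removed). For instance
  ∂BDEF = DEF − BEF + BDF − BDE,
  ∂ABDF = BDF − ADF + ABF − ABD.
This gives a 10×5 integer matrix of rank 4; reducing to Smith normal form yields diagonal entries (1,1,1,1).

From H_k ≅ ker(∂_k) / im(∂_{k+1}) we obtain:

  H_0: rank C_0 − rank ∂_1 = 5 − 4 = 1, and the invariant factors of ∂_1 are all 1, so H_0 = Z.
  H_1: rank ker ∂_1 − rank ∂_2 = (10 − 4) − 6 = 0, and the invariant factors of ∂_2 are all 1, so H_1 = 0.
  H_2: rank ker ∂_2 − rank ∂_3 = (10 − 6) − 4 = 0, and the invariant factors of ∂_3 are all 1, so H_2 = 0.
  H_3: rank ker ∂_3 − rank ∂_4 = (5 − 4) − 0 = 1, and there is no ∂_4, so H_3 = Z.

Hence the Betti numbers are b_0 = 1, b_1 = 0, b_2 = 0, b_3 = 1.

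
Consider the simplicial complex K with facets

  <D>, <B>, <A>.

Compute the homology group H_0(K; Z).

Order the vertices as A < B < D. Listing each simplex with vertices in this order, K has dimension 0 with simplices:

  0-simplices (3): A, B, D

Hence C_0 ≅ Z^3.

Now H_k = ker ∂_k / im ∂_{k+1}, so:

  H_0: rank C_0 − rank ∂_1 = 3 − 0 = 3, and there is no ∂_1, so H_0 = Z^3.

(K is a triangulation of a set of 3 points.)

H_0 = Z^3.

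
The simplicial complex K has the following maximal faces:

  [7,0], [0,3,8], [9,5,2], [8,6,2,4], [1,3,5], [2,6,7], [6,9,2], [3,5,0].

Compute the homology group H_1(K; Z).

H_1 ≅ Z^2.

Order the vertices as 0 < 1 < 2 < 3 < 4 < 5 < 6 < 7 < 8 < 9. Listing each simplex with vertices in this order, K has dimension 3 with simplices:

  0-simplices (10): [0], [1], [2], [3], [4], [5], [6], [7], [8], [9]
  1-simplices (20): [0,3], [0,5], [0,7], [0,8], [1,3], [1,5], [2,4], [2,5], [2,6], [2,7], [2,8], [2,9], [3,5], [3,8], [4,6], [4,8], [5,9], [6,7], [6,8], [6,9]
  2-simplices (10): [0,3,5], [0,3,8], [1,3,5], [2,4,6], [2,4,8], [2,5,9], [2,6,7], [2,6,8], [2,6,9], [4,6,8]
  3-simplices (1): [2,4,6,8]

giving chain groups C_0 ≅ Z^10, C_1 ≅ Z^20, C_2 ≅ Z^10, C_3 ≅ Z^1.

The boundary map ∂_1: C_1 → C_0 maps an edge to its endpoints' difference, ∂[p,q] = q − p. For instance
  ∂[1,3] = [3] − [1].
This gives a 10×20 integer matrix of rank 9; reducing to Smith normal form yields diagonal entries (1,1,1,1,1,1,1,1,1).

Boundary ∂_2: C_2 → C_1 maps a triangle to the signed sum of its edges. For instance
  ∂[2,6,8] = [6,8] − [2,8] + [2,6],
  ∂[2,5,9] = [5,9] − [2,9] + [2,5].
As a 20×10 matrix over Z this has rank 9, with invariant factors (1,1,1,1,1,1,1,1,1).

Boundary ∂_3: C_3 → C_2 sends each 3-simplex σ to the alternating sum Σ_i (−1)^i (σ with its i-th vertex removed). For instance
  ∂[2,4,6,8] = [4,6,8] − [2,6,8] + [2,4,8] − [2,4,6].
As a 10×1 matrix over Z this has rank 1, with invariant factors (1).

Reading off H_k = ker ∂_k / im ∂_{k+1}:

  H_1: rank ker ∂_1 − rank ∂_2 = (20 − 9) − 9 = 2, and the invariant factors of ∂_2 are all 1, so H_1 ≅ Z^2.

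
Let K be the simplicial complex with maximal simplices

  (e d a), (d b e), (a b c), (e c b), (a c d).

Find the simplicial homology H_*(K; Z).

Order the vertices as a < b < c < d < e. Listing each simplex with vertices in this order, K has dimension 2 with simplices:

  0-simplices (5): a, b, c, d, e
  1-simplices (10): ab, ac, ad, ae, bc, bd, be, cd, ce, de
  2-simplices (5): abc, acd, ade, bce, bde

giving chain groups C_0 ≅ Z^5, C_1 ≅ Z^10, C_2 ≅ Z^5.

Boundary ∂_1: C_1 → C_0 maps an edge to its endpoints' difference, ∂[p,q] = q − p. For instance
  ∂be = e − b.
The 5×10 boundary matrix has rank 4 and Smith normal form diag(1,1,1,1).

Boundary ∂_2: C_2 → C_1 maps a triangle to the signed sum of its edges. For instance
  ∂ade = de − ae + ad,
  ∂acd = cd − ad + ac.
The resulting 10×5 matrix has rank 5, and its Smith normal form has invariant factors (1,1,1,1,1).

From H_k ≅ ker(∂_k) / im(∂_{k+1}) we obtain:

  H_0: rank C_0 − rank ∂_1 = 5 − 4 = 1, and the invariant factors of ∂_1 are all 1, so H_0 ≅ Z.
  H_1: rank ker ∂_1 − rank ∂_2 = (10 − 4) − 5 = 1, and the invariant factors of ∂_2 are all 1, so H_1 ≅ Z.
  H_2: rank ker ∂_2 − rank ∂_3 = (5 − 5) − 0 = 0, and there is no ∂_3, so H_2 ≅ 0.

H_0 = Z,  H_1 = Z,  H_2 = 0.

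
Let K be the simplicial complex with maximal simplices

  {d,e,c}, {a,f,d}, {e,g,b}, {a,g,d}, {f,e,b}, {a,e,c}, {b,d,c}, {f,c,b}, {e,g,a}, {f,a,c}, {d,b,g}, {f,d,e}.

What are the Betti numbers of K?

Order the vertices as a < b < c < d < e < f < g. Listing each simplex with vertices in this order, K has dimension 2 with simplices:

  0-simplices (7): a, b, c, d, e, f, g
  1-simplices (18): ac, ad, ae, af, ag, bc, bd, be, bf, bg, cd, ce, cf, de, df, dg, ef, eg
  2-simplices (12): ace, acf, adf, adg, aeg, bcd, bcf, bdg, bef, beg, cde, def

so the chain groups are C_0 ≅ Z^7, C_1 ≅ Z^18, C_2 ≅ Z^12.

The boundary map ∂_1: C_1 → C_0 maps an edge to its endpoints' difference, ∂[p,q] = q − p.
The resulting 7×18 matrix has rank 6, and its Smith normal form has invariant factors (1,1,1,1,1,1).

The boundary map ∂_2: C_2 → C_1 sends each 2-simplex [p,q,r] to [q,r] − [p,r] + [p,q]. For instance
  ∂ace = ce − ae + ac,
  ∂def = ef − df + de.
As a 18×12 matrix over Z this has rank 12, with invariant factors (1,1,1,1,1,1,1,1,1,1,1,2).

Now H_k = ker ∂_k / im ∂_{k+1}, so:

  H_0: rank C_0 − rank ∂_1 = 7 − 6 = 1, and the invariant factors of ∂_1 are all 1, so H_0 = Z.
  H_1: rank ker ∂_1 − rank ∂_2 = (18 − 6) − 12 = 0, and ∂_2 has invariant factor 2 > 1, so H_1 = Z/2Z.
  H_2: rank ker ∂_2 − rank ∂_3 = (12 − 12) − 0 = 0, and there is no ∂_3, so H_2 = 0.

As a check, the Euler characteristic is 7 − 18 + 12 = 1, which agrees with 1 − 0 + 0 = 1.

Hence the Betti numbers are b_0 = 1, b_1 = 0, b_2 = 0.

b_0 = 1, b_1 = 0, b_2 = 0.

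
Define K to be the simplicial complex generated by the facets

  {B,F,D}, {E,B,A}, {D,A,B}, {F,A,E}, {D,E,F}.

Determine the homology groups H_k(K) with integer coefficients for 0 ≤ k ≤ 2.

H_0 ≅ Z,  H_1 ≅ Z,  H_2 = 0.

K has 5 vertices, 10 edges, 5 triangles.
rank ∂_0 = 0, rank ∂_1 = 4 ⇒ b_0 = 5 − 0 − 4 = 1; all invariant factors of ∂_1 are 1 so no torsion. So H_0 = Z.
rank ∂_1 = 4, rank ∂_2 = 5 ⇒ b_1 = 10 − 4 − 5 = 1; all invariant factors of ∂_2 are 1 so no torsion. So H_1 = Z.
rank ∂_2 = 5, rank ∂_3 = 0 ⇒ b_2 = 5 − 5 − 0 = 0. So H_2 = 0.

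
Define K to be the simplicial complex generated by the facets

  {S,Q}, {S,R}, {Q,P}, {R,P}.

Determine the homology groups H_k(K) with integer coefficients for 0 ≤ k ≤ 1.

We work with the vertex ordering P < Q < R < S. The simplices of K, each written with vertices in increasing order, are:

  0-simplices (4): P, Q, R, S
  1-simplices (4): PQ, PR, QS, RS

giving chain groups C_0 ≅ Z^4, C_1 ≅ Z^4.

The boundary map ∂_1: C_1 → C_0 is given by ∂[p,q] = [q] − [p]. For instance
  ∂PQ = Q − P.
As a 4×4 matrix over Z this has rank 3, with invariant factors (1,1,1).

Now H_k = ker ∂_k / im ∂_{k+1}, so:

  H_0: rank C_0 − rank ∂_1 = 4 − 3 = 1, and the invariant factors of ∂_1 are all 1, so H_0 = Z.
  H_1: rank ker ∂_1 − rank ∂_2 = (4 − 3) − 0 = 1, and there is no ∂_2, so H_1 = Z.

(K is a triangulation of the circle S^1.)

H_0 = Z,  H_1 = Z.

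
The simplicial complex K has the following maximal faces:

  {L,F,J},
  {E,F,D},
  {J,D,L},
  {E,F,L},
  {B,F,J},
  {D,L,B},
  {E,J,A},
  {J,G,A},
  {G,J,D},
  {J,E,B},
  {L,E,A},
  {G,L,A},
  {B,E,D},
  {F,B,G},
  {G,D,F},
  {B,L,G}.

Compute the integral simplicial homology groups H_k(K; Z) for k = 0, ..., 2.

Order the vertices as A < B < D < E < F < G < J < L. Listing each simplex with vertices in this order, K has dimension 2 with simplices:

  0-simplices (8): A, B, D, E, F, G, J, L
  1-simplices (24): AE, AG, AJ, AL, BD, BE, BF, BG, BJ, BL, DE, DF, DG, DJ, DL, EF, EJ, EL, FG, FJ, FL, GJ, GL, JL
  2-simplices (16): AEJ, AEL, AGJ, AGL, BDE, BDL, BEJ, BFG, BFJ, BGL, DEF, DFG, DGJ, DJL, EFL, FJL

Hence C_0 ≅ Z^8, C_1 ≅ Z^24, C_2 ≅ Z^16.

Boundary ∂_1: C_1 → C_0 sends each edge [p,q] (with p < q) to q − p.
As a 8×24 matrix over Z this has rank 7, with invariant factors (1,1,1,1,1,1,1).

∂_2: C_2 → C_1 sends each 2-simplex [p,q,r] to [q,r] − [p,r] + [p,q]. For instance
  ∂AGL = GL − AL + AG,
  ∂BGL = GL − BL + BG.
The resulting 24×16 matrix has rank 15, and its Smith normal form has invariant factors (1,1,1,1,1,1,1,1,1,1,1,1,1,1,1).

From H_k ≅ ker(∂_k) / im(∂_{k+1}) we obtain:

  H_0: rank C_0 − rank ∂_1 = 8 − 7 = 1, and the invariant factors of ∂_1 are all 1, so H_0 = Z.
  H_1: rank ker ∂_1 − rank ∂_2 = (24 − 7) − 15 = 2, and the invariant factors of ∂_2 are all 1, so H_1 = Z^2.
  H_2: rank ker ∂_2 − rank ∂_3 = (16 − 15) − 0 = 1, and there is no ∂_3, so H_2 = Z.

As a check, the Euler characteristic is 8 − 24 + 16 = 0, which agrees with 1 − 2 + 1 = 0.

H_0 ≅ Z,  H_1 ≅ Z^2,  H_2 ≅ Z.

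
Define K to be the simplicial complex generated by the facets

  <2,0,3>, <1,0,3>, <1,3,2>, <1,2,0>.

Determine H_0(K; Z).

H_0 = Z.

Order the vertices as 0 < 1 < 2 < 3. Listing each simplex with vertices in this order, K has dimension 2 with simplices:

  0-simplices (4): [0], [1], [2], [3]
  1-simplices (6): [0,1], [0,2], [0,3], [1,2], [1,3], [2,3]
  2-simplices (4): [0,1,2], [0,1,3], [0,2,3], [1,2,3]

Hence C_0 ≅ Z^4, C_1 ≅ Z^6, C_2 ≅ Z^4.

The boundary map ∂_1: C_1 → C_0 sends each edge [p,q] (with p < q) to q − p.
The 4×6 boundary matrix has rank 3 and Smith normal form diag(1,1,1).

The boundary map ∂_2: C_2 → C_1 acts by ∂[p,q,r] = [q,r] − [p,r] + [p,q]. For instance
  ∂[0,1,2] = [1,2] − [0,2] + [0,1],
  ∂[1,2,3] = [2,3] − [1,3] + [1,2].
As a 6×4 matrix over Z this has rank 3, with invariant factors (1,1,1).

Reading off H_k = ker ∂_k / im ∂_{k+1}:

  H_0: rank C_0 − rank ∂_1 = 4 − 3 = 1, and the invariant factors of ∂_1 are all 1, so H_0 = Z.

(K is a triangulation of the 2-sphere S^2.)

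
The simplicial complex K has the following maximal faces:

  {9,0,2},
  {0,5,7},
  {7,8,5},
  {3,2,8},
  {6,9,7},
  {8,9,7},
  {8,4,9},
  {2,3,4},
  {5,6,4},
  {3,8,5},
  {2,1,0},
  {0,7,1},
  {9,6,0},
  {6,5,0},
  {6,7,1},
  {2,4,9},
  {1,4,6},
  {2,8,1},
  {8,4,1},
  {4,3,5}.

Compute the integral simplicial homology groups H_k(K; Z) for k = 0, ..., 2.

H_0 ≅ Z,  H_1 ≅ Z ⊕ Z/2Z,  H_2 = 0.

K has 10 vertices, 30 edges, 20 triangles.
rank ∂_0 = 0, rank ∂_1 = 9 ⇒ b_0 = 10 − 0 − 9 = 1; all invariant factors of ∂_1 are 1 so no torsion. So H_0 ≅ Z.
rank ∂_1 = 9, rank ∂_2 = 20 ⇒ b_1 = 30 − 9 − 20 = 1; ∂_2 has invariant factor(s) [2] giving torsion. So H_1 ≅ Z ⊕ Z/2Z.
rank ∂_2 = 20, rank ∂_3 = 0 ⇒ b_2 = 20 − 20 − 0 = 0. So H_2 ≅ 0.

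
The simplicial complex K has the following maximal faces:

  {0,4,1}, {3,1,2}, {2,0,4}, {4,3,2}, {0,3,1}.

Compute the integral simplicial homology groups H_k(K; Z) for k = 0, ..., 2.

H_0 = Z,  H_1 = Z,  H_2 = 0.

Take the total order 0 < 1 < 2 < 3 < 4 on the vertex set. Then K (dimension 2) consists of the simplices:

  0-simplices (5): [0], [1], [2], [3], [4]
  1-simplices (10): [0,1], [0,2], [0,3], [0,4], [1,2], [1,3], [1,4], [2,3], [2,4], [3,4]
  2-simplices (5): [0,1,3], [0,1,4], [0,2,4], [1,2,3], [2,3,4]

so the chain groups are C_0 ≅ Z^5, C_1 ≅ Z^10, C_2 ≅ Z^5.

The boundary map ∂_1: C_1 → C_0 maps an edge to its endpoints' difference, ∂[p,q] = q − p.
The 5×10 boundary matrix has rank 4 and Smith normal form diag(1,1,1,1).

∂_2: C_2 → C_1 acts by ∂[p,q,r] = [q,r] − [p,r] + [p,q]. For instance
  ∂[0,1,4] = [1,4] − [0,4] + [0,1],
  ∂[1,2,3] = [2,3] − [1,3] + [1,2].
As a 10×5 matrix over Z this has rank 5, with invariant factors (1,1,1,1,1).

Now H_k = ker ∂_k / im ∂_{k+1}, so:

  H_0: rank C_0 − rank ∂_1 = 5 − 4 = 1, and the invariant factors of ∂_1 are all 1, so H_0 ≅ Z.
  H_1: rank ker ∂_1 − rank ∂_2 = (10 − 4) − 5 = 1, and the invariant factors of ∂_2 are all 1, so H_1 ≅ Z.
  H_2: rank ker ∂_2 − rank ∂_3 = (5 − 5) − 0 = 0, and there is no ∂_3, so H_2 ≅ 0.

(K is a triangulation of the Möbius band.)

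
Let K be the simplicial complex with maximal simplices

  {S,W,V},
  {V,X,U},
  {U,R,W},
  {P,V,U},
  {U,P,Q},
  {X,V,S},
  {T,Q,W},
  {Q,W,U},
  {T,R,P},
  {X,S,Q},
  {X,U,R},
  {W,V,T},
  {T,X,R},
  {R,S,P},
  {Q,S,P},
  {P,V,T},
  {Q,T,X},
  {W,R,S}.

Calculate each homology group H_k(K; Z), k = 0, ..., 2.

Take the total order P < Q < R < S < T < U < V < W < X on the vertex set. Then K (dimension 2) consists of the simplices:

  0-simplices (9): P, Q, R, S, T, U, V, W, X
  1-simplices (27): PQ, PR, PS, PT, PU, PV, QS, QT, QU, QW, QX, RS, RT, RU, RW, RX, SV, SW, SX, TV, TW, TX, UV, UW, UX, VW, VX
  2-simplices (18): PQS, PQU, PRS, PRT, PTV, PUV, QSX, QTW, QTX, QUW, RSW, RTX, RUW, RUX, SVW, SVX, TVW, UVX

giving chain groups C_0 ≅ Z^9, C_1 ≅ Z^27, C_2 ≅ Z^18.

Boundary ∂_1: C_1 → C_0 is given by ∂[p,q] = [q] − [p].
The 9×27 boundary matrix has rank 8 and Smith normal form diag(1,1,1,1,1,1,1,1).

Boundary ∂_2: C_2 → C_1 acts by ∂[p,q,r] = [q,r] − [p,r] + [p,q]. For instance
  ∂PQU = QU − PU + PQ,
  ∂RUX = UX − RX + RU.
As a 27×18 matrix over Z this has rank 17, with invariant factors (1,1,1,1,1,1,1,1,1,1,1,1,1,1,1,1,1).

Now H_k = ker ∂_k / im ∂_{k+1}, so:

  H_0: rank C_0 − rank ∂_1 = 9 − 8 = 1, and the invariant factors of ∂_1 are all 1, so H_0 = Z.
  H_1: rank ker ∂_1 − rank ∂_2 = (27 − 8) − 17 = 2, and the invariant factors of ∂_2 are all 1, so H_1 = Z^2.
  H_2: rank ker ∂_2 − rank ∂_3 = (18 − 17) − 0 = 1, and there is no ∂_3, so H_2 = Z.

As a check, the Euler characteristic is 9 − 27 + 18 = 0, which agrees with 1 − 2 + 1 = 0.
(K is a triangulation of the torus T^2.)

H_0 = Z,  H_1 = Z^2,  H_2 = Z.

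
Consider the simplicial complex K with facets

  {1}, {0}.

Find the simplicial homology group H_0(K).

H_0 ≅ Z^2.

We work with the vertex ordering 0 < 1. The simplices of K, each written with vertices in increasing order, are:

  0-simplices (2): [0], [1]

giving chain groups C_0 ≅ Z^2.

Computing H_k = (kernel of ∂_k) / (image of ∂_{k+1}):

  H_0: rank C_0 − rank ∂_1 = 2 − 0 = 2, and there is no ∂_1, so H_0 ≅ Z^2.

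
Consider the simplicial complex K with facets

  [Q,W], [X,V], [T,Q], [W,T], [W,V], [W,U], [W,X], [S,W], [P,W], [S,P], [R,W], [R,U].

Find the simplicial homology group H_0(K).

We work with the vertex ordering P < Q < R < S < T < U < V < W < X. The simplices of K, each written with vertices in increasing order, are:

  0-simplices (9): P, Q, R, S, T, U, V, W, X
  1-simplices (12): PS, PW, QT, QW, RU, RW, SW, TW, UW, VW, VX, WX

giving chain groups C_0 ≅ Z^9, C_1 ≅ Z^12.

Boundary ∂_1: C_1 → C_0 maps an edge to its endpoints' difference, ∂[p,q] = q − p.
As a 9×12 matrix over Z this has rank 8, with invariant factors (1,1,1,1,1,1,1,1).

From H_k ≅ ker(∂_k) / im(∂_{k+1}) we obtain:

  H_0: rank C_0 − rank ∂_1 = 9 − 8 = 1, and the invariant factors of ∂_1 are all 1, so H_0 ≅ Z.

(K is a triangulation of a wedge of 4 circles.)

H_0 = Z.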